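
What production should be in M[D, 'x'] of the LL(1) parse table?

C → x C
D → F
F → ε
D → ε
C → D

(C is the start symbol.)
Empty (error entry)

To find M[D, 'x'], we find productions for D where 'x' is in the predict set (PREDICT(N → α) = (FIRST(α) \ {ε}) ∪ (FOLLOW(N) if α ⇒* ε)).

Relevant sets:
  FIRST(F) = { ε }
  FOLLOW(D) = { $ }

D → F: PREDICT = { $ }
D → ε: PREDICT = { $ }

M[D, 'x'] is empty (no production applies)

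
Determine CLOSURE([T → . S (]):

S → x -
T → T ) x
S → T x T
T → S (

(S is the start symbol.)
To compute CLOSURE, for each item [A → α.Bβ] where B is a non-terminal, add [B → .γ] for all productions B → γ; repeat for the newly added items until nothing changes.

Start with: [T → . S (]
  [T → . S (] has the dot before S: add [S → . x -], [S → . T x T]
  [S → . T x T] has the dot before T: add [T → . T ) x]
No further items can be added.

CLOSURE = { [S → . T x T], [S → . x -], [T → . S (], [T → . T ) x] }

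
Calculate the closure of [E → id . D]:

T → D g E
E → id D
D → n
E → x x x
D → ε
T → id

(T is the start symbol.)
{ [D → . n], [D → .], [E → id . D] }

To compute CLOSURE, for each item [A → α.Bβ] where B is a non-terminal, add [B → .γ] for all productions B → γ; repeat for the newly added items until nothing changes.

Start with: [E → id . D]
  [E → id . D] has the dot before D: add [D → . n], [D → .]
No further items can be added.

CLOSURE = { [D → . n], [D → .], [E → id . D] }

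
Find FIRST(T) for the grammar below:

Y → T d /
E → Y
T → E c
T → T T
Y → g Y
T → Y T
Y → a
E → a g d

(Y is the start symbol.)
{ 'a', 'g' }

To compute FIRST(T), examine every production with T on the left-hand side, reading each right-hand side left to right until a non-nullable symbol is reached.

FIRST sets of the other non-terminals involved (by the same procedure, iterated to a fixed point):
  FIRST(E) = { 'a', 'g' }
  FIRST(Y) = { 'a', 'g' }

From T → E c:
  - E is a non-terminal: add FIRST(E) \ {ε} = { 'a', 'g' }
    E is not nullable, so stop
From T → T T:
  - T is the symbol being defined: contributes nothing new
    T is not nullable, so stop
From T → Y T:
  - Y is a non-terminal: add FIRST(Y) \ {ε} = { 'a', 'g' }
    Y is not nullable, so stop

Collecting: FIRST(T) = { 'a', 'g' }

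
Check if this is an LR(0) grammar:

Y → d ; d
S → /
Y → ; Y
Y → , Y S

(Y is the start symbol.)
Yes, the grammar is LR(0)

Augment with Y' → Y and build the canonical LR(0) collection (I0 = CLOSURE({[Y' → . Y]}), then GOTO on every symbol after a dot until no new states appear). It has 11 states:
  I0: { [Y → . , Y S], [Y → . ; Y], [Y → . d ; d], [Y' → . Y] }  — shift
  I1: { [Y → , . Y S], [Y → . , Y S], [Y → . ; Y], [Y → . d ; d] }  — shift
  I2: { [Y → . , Y S], [Y → . ; Y], [Y → . d ; d], [Y → ; . Y] }  — shift
  I3: { [Y' → Y .] }  — accept
  I4: { [Y → d . ; d] }  — shift
  I5: { [Y → d ; . d] }  — shift
  I6: { [Y → d ; d .] }  — reduce
  I7: { [Y → ; Y .] }  — reduce
  I8: { [S → . /], [Y → , Y . S] }  — shift
  I9: { [S → / .] }  — reduce
  I10: { [Y → , Y S .] }  — reduce

Every state is either a pure shift/goto state or contains exactly one complete item and nothing to shift — no conflicts. The grammar is LR(0).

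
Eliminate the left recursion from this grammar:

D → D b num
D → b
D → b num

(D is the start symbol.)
D is directly left-recursive. The standard transformation for
  A → A α₁ | ... | A α_m | β₁ | ... | β_n
is
  A  → β₁ A' | ... | β_n A'
  A' → α₁ A' | ... | α_m A' | ε

D → b becomes D → b D'
D → b num becomes D → b num D'
D → D b num becomes D' → b num D'
Add D' → ε

Resulting grammar:
D → b D'
D → b num D'
D' → b num D'
D' → ε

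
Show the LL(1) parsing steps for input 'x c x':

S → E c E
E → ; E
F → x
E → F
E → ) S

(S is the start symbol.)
LL(1) parsing maintains a stack (initially the start symbol over $) and the input. At each step: if the stack top is a terminal, match it against the current input token; if it is a non-terminal N, replace it with the RHS of M[N, lookahead] (the unique production whose predict set contains the lookahead).

Stack is shown with the top on the left.

Stack    Input    Action
------------------------
S $      x c x $  output S → E c E
E c E $  x c x $  output E → F
F c E $  x c x $  output F → x
x c E $  x c x $  match 'x'
c E $    c x $    match 'c'
E $      x $      output E → F
F $      x $      output F → x
x $      x $      match 'x'
$        $        accept

The string is accepted.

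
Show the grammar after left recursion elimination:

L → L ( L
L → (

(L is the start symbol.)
L is directly left-recursive. The standard transformation for
  A → A α₁ | ... | A α_m | β₁ | ... | β_n
is
  A  → β₁ A' | ... | β_n A'
  A' → α₁ A' | ... | α_m A' | ε

L → ( becomes L → ( L'
L → L ( L becomes L' → ( L L'
Add L' → ε

Resulting grammar:
L → ( L'
L' → ( L L'
L' → ε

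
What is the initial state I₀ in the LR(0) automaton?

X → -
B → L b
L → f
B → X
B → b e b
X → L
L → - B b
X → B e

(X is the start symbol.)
First, augment the grammar with X' → X
I₀ = CLOSURE({ [X' → . X] }):
  [X' → . X] has the dot before X: add [X → . -], [X → . L], [X → . B e]
  [X → . L] has the dot before L: add [L → . f], [L → . - B b]
  [X → . B e] has the dot before B: add [B → . L b], [B → . X], [B → . b e b]
No further items can be added.

I₀ = { [B → . L b], [B → . X], [B → . b e b], [L → . - B b], [L → . f], [X → . -], [X → . B e], [X → . L], [X' → . X] }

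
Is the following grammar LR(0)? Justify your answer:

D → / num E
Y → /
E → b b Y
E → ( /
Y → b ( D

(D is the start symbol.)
Augment with D' → D and build the canonical LR(0) collection (I0 = CLOSURE({[D' → . D]}), then GOTO on every symbol after a dot until no new states appear). It has 14 states:
  I0: { [D → . / num E], [D' → . D] }  — shift
  I1: { [D → / . num E] }  — shift
  I2: { [D' → D .] }  — accept
  I3: { [D → / num . E], [E → . ( /], [E → . b b Y] }  — shift
  I4: { [E → ( . /] }  — shift
  I5: { [D → / num E .] }  — reduce
  I6: { [E → b . b Y] }  — shift
  I7: { [E → b b . Y], [Y → . /], [Y → . b ( D] }  — shift
  I8: { [Y → / .] }  — reduce
  I9: { [E → b b Y .] }  — reduce
  I10: { [Y → b . ( D] }  — shift
  I11: { [D → . / num E], [Y → b ( . D] }  — shift
  I12: { [Y → b ( D .] }  — reduce
  I13: { [E → ( / .] }  — reduce

Every state is either a pure shift/goto state or contains exactly one complete item and nothing to shift — no conflicts. The grammar is LR(0).

Answer: Yes, the grammar is LR(0)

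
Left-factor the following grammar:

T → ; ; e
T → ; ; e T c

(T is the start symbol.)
Left-factoring transforms A → αβ₁ | αβ₂ into A → αA' and A' → β₁ | β₂
(α is the longest common prefix among the alternatives). Repeat until
no nonterminal has two alternatives with a common prefix.

Round 1: T has alternatives sharing prefix '; ; e'. Introduce T': T → ; ; e T'
  Add: T' → ε
  Add: T' → T c

No remaining common prefixes — done.

Resulting grammar:
T → ; ; e T'
T' → ε
T' → T c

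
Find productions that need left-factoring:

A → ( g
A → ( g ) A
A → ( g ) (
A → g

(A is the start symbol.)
Yes, A has productions with common prefix '( g'

Left-factoring is needed when two productions for the same non-terminal
share a common prefix on the right-hand side.

Productions for A:
  A → ( g
  A → ( g ) A
  A → ( g ) (
  A → g

Found common prefix '( g' in productions for A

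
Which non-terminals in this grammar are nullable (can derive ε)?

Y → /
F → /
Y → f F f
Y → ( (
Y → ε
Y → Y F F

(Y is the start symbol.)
{ 'Y' }

A non-terminal is nullable if it can derive ε (the empty string): either it has an ε-production, or it has a production whose right-hand side consists entirely of nullable non-terminals.

ε-productions: Y → ε
So Y is immediately nullable.
No further non-terminal can be added: every production for the remaining non-terminals contains a terminal or a non-nullable non-terminal.
Nullable = { 'Y' }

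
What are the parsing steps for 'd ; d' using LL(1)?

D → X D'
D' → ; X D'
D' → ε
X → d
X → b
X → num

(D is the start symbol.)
LL(1) parsing maintains a stack (initially the start symbol over $) and the input. At each step: if the stack top is a terminal, match it against the current input token; if it is a non-terminal N, replace it with the RHS of M[N, lookahead] (the unique production whose predict set contains the lookahead).

Stack is shown with the top on the left.

Stack     Input    Action
-------------------------
D $       d ; d $  output D → X D'
X D' $    d ; d $  output X → d
d D' $    d ; d $  match 'd'
D' $      ; d $    output D' → ; X D'
; X D' $  ; d $    match ';'
X D' $    d $      output X → d
d D' $    d $      match 'd'
D' $      $        output D' → ε
$         $        accept

The string is accepted.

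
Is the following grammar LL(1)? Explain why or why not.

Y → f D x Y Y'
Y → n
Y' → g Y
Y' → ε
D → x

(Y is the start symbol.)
No. Predict set conflict for Y': { 'g' }

A grammar is LL(1) if for each non-terminal N with multiple productions, the predict sets of those productions are pairwise disjoint, where PREDICT(N → α) = (FIRST(α) \ {ε}) ∪ (FOLLOW(N) if α ⇒* ε).

Relevant sets:
  FOLLOW(Y') = { $, 'g' }

For Y:
  PREDICT(Y → f D x Y Y') = { 'f' }
  PREDICT(Y → n) = { 'n' }
For Y':
  PREDICT(Y' → g Y) = { 'g' }
  PREDICT(Y' → ε) = { $, 'g' }
D has a single production, so nothing to check there.

Conflict found: Predict set conflict for Y': { 'g' }
The grammar is NOT LL(1).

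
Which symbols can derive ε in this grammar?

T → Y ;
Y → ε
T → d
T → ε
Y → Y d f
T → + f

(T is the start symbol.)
{ 'T', 'Y' }

A non-terminal is nullable if it can derive ε (the empty string): either it has an ε-production, or it has a production whose right-hand side consists entirely of nullable non-terminals.

ε-productions: Y → ε, T → ε
So Y, T are immediately nullable.
Every non-terminal is now nullable.
Nullable = { 'T', 'Y' }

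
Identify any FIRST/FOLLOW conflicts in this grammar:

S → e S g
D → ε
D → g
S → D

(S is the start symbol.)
Yes. D → g with FOLLOW(D) on { 'g' }

A FIRST/FOLLOW conflict occurs when a non-terminal N has a nullable alternative N → β (β ⇒* ε) and another alternative N → α with FIRST(α) ∩ FOLLOW(N) ≠ ∅: on such a lookahead the parser cannot decide between expanding α and letting N vanish via β.

Nullable non-terminals: D, S.
FIRST sets used below: FIRST(D) = { 'g', ε }

D: nullable alternative(s) D → ε; FOLLOW(D) = { $, 'g' }
  D → ε: FIRST \ {ε} = { } — this is the only nullable alternative, skip
  D → g: FIRST \ {ε} = { 'g' } — overlaps FOLLOW(D) on { 'g' }: CONFLICT

S: nullable alternative(s) S → D; FOLLOW(S) = { $, 'g' }
  S → e S g: FIRST \ {ε} = { 'e' } — disjoint from FOLLOW(S)
  S → D: FIRST \ {ε} = { 'g' } — this is the only nullable alternative, skip

So the grammar has 1 FIRST/FOLLOW conflict (marked CONFLICT above).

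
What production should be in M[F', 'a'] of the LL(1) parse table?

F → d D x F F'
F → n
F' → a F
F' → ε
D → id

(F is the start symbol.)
F' → a F, F' → ε

To find M[F', 'a'], we find productions for F' where 'a' is in the predict set (PREDICT(N → α) = (FIRST(α) \ {ε}) ∪ (FOLLOW(N) if α ⇒* ε)).

Relevant sets:
  FOLLOW(F') = { $, 'a' }

F' → a F: PREDICT = { 'a' }
  'a' is in predict set, so this production goes in M[F', 'a']
F' → ε: PREDICT = { $, 'a' }
  'a' is in predict set, so this production goes in M[F', 'a']

M[F', 'a'] = F' → a F, F' → ε  (a multiply-defined cell — the grammar is not LL(1))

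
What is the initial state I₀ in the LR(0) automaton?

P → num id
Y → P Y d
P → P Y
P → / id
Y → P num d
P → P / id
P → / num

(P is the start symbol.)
First, augment the grammar with P' → P
I₀ = CLOSURE({ [P' → . P] }):
  [P' → . P] has the dot before P: add [P → . num id], [P → . P Y], [P → . / id], [P → . P / id], [P → . / num]
No further items can be added.

I₀ = { [P → . / id], [P → . / num], [P → . P / id], [P → . P Y], [P → . num id], [P' → . P] }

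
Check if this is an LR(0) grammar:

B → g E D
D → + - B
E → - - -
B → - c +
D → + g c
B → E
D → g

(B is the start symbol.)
Yes, the grammar is LR(0)

Augment with B' → B and build the canonical LR(0) collection (I0 = CLOSURE({[B' → . B]}), then GOTO on every symbol after a dot until no new states appear). It has 18 states:
  I0: { [B → . - c +], [B → . E], [B → . g E D], [B' → . B], [E → . - - -] }  — shift
  I1: { [B → - . c +], [E → - . - -] }  — shift
  I2: { [B' → B .] }  — accept
  I3: { [B → E .] }  — reduce
  I4: { [B → g . E D], [E → . - - -] }  — shift
  I5: { [E → - . - -] }  — shift
  I6: { [B → g E . D], [D → . + - B], [D → . + g c], [D → . g] }  — shift
  I7: { [D → + . - B], [D → + . g c] }  — shift
  I8: { [B → g E D .] }  — reduce
  I9: { [D → g .] }  — reduce
  I10: { [B → . - c +], [B → . E], [B → . g E D], [D → + - . B], [E → . - - -] }  — shift
  I11: { [D → + g . c] }  — shift
  I12: { [D → + g c .] }  — reduce
  I13: { [D → + - B .] }  — reduce
  I14: { [E → - - . -] }  — shift
  I15: { [E → - - - .] }  — reduce
  I16: { [B → - c . +] }  — shift
  I17: { [B → - c + .] }  — reduce

Every state is either a pure shift/goto state or contains exactly one complete item and nothing to shift — no conflicts. The grammar is LR(0).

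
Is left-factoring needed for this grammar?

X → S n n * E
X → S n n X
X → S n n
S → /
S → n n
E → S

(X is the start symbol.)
Left-factoring is needed when two productions for the same non-terminal
share a common prefix on the right-hand side.

Productions for X:
  X → S n n * E
  X → S n n X
  X → S n n
Productions for S:
  S → /
  S → n n

Found common prefix 'S n n' in productions for X

Answer: Yes, X has productions with common prefix 'S n n'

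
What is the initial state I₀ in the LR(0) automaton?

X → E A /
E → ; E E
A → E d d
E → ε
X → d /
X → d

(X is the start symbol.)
{ [E → . ; E E], [E → .], [X → . E A /], [X → . d /], [X → . d], [X' → . X] }

First, augment the grammar with X' → X
I₀ = CLOSURE({ [X' → . X] }):
  [X' → . X] has the dot before X: add [X → . E A /], [X → . d /], [X → . d]
  [X → . E A /] has the dot before E: add [E → . ; E E], [E → .]
No further items can be added.

I₀ = { [E → . ; E E], [E → .], [X → . E A /], [X → . d /], [X → . d], [X' → . X] }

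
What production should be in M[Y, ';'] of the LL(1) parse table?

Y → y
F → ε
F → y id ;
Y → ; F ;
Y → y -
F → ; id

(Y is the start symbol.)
Y → ; F ;

To find M[Y, ';'], we find productions for Y where ';' is in the predict set (PREDICT(N → α) = (FIRST(α) \ {ε}) ∪ (FOLLOW(N) if α ⇒* ε)).

Y → y: PREDICT = { 'y' }
Y → ; F ;: PREDICT = { ';' }
  ';' is in predict set, so this production goes in M[Y, ';']
Y → y -: PREDICT = { 'y' }

M[Y, ';'] = Y → ; F ;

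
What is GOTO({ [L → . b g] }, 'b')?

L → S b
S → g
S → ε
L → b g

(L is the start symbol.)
{ [L → b . g] }

GOTO(I, 'b') = CLOSURE({ [A → αX.β] : [A → α.Xβ] ∈ I, X = 'b' })

Items with dot before 'b', with the dot advanced:
  [L → . b g] → [L → b . g]
Closure adds nothing (no advanced item has the dot before a non-terminal).

GOTO = { [L → b . g] }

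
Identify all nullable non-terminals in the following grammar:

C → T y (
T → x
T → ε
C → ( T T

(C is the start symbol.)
ε-productions: T → ε
So T is immediately nullable.
No further non-terminal can be added: every production for the remaining non-terminals contains a terminal or a non-nullable non-terminal.
Nullable = { 'T' }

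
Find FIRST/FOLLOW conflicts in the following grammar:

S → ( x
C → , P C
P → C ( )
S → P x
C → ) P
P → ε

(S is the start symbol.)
Yes. P → C '(' ')' with FOLLOW(P) on { ')', ',' }

Nullable non-terminals: P.
FIRST sets used below: FIRST(C) = { ')', ',' }

P: nullable alternative(s) P → ε; FOLLOW(P) = { '(', ')', ',', 'x' }
  P → C ( ): FIRST \ {ε} = { ')', ',' } — overlaps FOLLOW(P) on { ')', ',' }: CONFLICT
  P → ε: FIRST \ {ε} = { } — this is the only nullable alternative, skip

C, S have no nullable alternative, so no FIRST/FOLLOW check is needed there.

So the grammar has 1 FIRST/FOLLOW conflict (marked CONFLICT above).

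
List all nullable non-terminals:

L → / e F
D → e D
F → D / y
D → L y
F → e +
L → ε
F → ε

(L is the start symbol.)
A non-terminal is nullable if it can derive ε (the empty string): either it has an ε-production, or it has a production whose right-hand side consists entirely of nullable non-terminals.

ε-productions: L → ε, F → ε
So L, F are immediately nullable.
No further non-terminal can be added: every production for the remaining non-terminals contains a terminal or a non-nullable non-terminal.
Nullable = { 'F', 'L' }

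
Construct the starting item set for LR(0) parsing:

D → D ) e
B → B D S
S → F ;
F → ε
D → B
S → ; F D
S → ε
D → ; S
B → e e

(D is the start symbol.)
First, augment the grammar with D' → D
I₀ = CLOSURE({ [D' → . D] }):
  [D' → . D] has the dot before D: add [D → . D ) e], [D → . B], [D → . ; S]
  [D → . B] has the dot before B: add [B → . B D S], [B → . e e]
No further items can be added.

I₀ = { [B → . B D S], [B → . e e], [D → . ; S], [D → . B], [D → . D ) e], [D' → . D] }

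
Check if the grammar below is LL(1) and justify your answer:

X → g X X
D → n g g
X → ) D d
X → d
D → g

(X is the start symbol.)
Yes, the grammar is LL(1).

A grammar is LL(1) if for each non-terminal N with multiple productions, the predict sets of those productions are pairwise disjoint, where PREDICT(N → α) = (FIRST(α) \ {ε}) ∪ (FOLLOW(N) if α ⇒* ε).

For X:
  PREDICT(X → g X X) = { 'g' }
  PREDICT(X → ')' D d) = { ')' }
  PREDICT(X → d) = { 'd' }
For D:
  PREDICT(D → n g g) = { 'n' }
  PREDICT(D → g) = { 'g' }

All predict sets are disjoint. The grammar IS LL(1).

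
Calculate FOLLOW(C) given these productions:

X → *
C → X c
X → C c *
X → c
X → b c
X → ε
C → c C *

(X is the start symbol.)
To compute FOLLOW(C), find every occurrence of C on a right-hand side N → α C β: add FIRST(β) \ {ε}, and if β is empty or nullable also add FOLLOW(N). Iterate to a fixed point.

In X → C c *: C is followed by c '*', add FIRST(c '*') \ {ε} = { 'c' }
In C → c C *: C is followed by '*', add FIRST('*') \ {ε} = { '*' }

Taking the union: FOLLOW(C) = { '*', 'c' }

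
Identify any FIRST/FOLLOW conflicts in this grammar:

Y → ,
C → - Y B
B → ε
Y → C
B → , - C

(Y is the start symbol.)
A FIRST/FOLLOW conflict occurs when a non-terminal N has a nullable alternative N → β (β ⇒* ε) and another alternative N → α with FIRST(α) ∩ FOLLOW(N) ≠ ∅: on such a lookahead the parser cannot decide between expanding α and letting N vanish via β.

Nullable non-terminals: B.

B: nullable alternative(s) B → ε; FOLLOW(B) = { $, ',' }
  B → ε: FIRST \ {ε} = { } — this is the only nullable alternative, skip
  B → , - C: FIRST \ {ε} = { ',' } — overlaps FOLLOW(B) on { ',' }: CONFLICT

C, Y have no nullable alternative, so no FIRST/FOLLOW check is needed there.

So the grammar has 1 FIRST/FOLLOW conflict (marked CONFLICT above).

Answer: Yes. B → ',' '-' C with FOLLOW(B) on { ',' }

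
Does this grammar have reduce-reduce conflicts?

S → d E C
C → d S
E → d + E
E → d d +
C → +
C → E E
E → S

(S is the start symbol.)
Yes — I14: [C → d S .] vs [E → S .]

A reduce-reduce conflict occurs when an LR(0) state has two complete items [A → α .] and [B → β .] — both call for a reduction, and with no lookahead the parser cannot choose between them.

Augment with S' → S and build the canonical LR(0) collection (I0 = CLOSURE({[S' → . S]}), then GOTO on every symbol after a dot until no new states appear). It has 16 states:
  I0: { [S → . d E C], [S' → . S] }  — shift
  I1: { [S' → S .] }  — accept
  I2: { [E → . S], [E → . d + E], [E → . d d +], [S → . d E C], [S → d . E C] }  — shift
  I3: { [C → . +], [C → . E E], [C → . d S], [E → . S], [E → . d + E], [E → . d d +], [S → . d E C], [S → d E . C] }  — shift
  I4: { [E → S .] }  — reduce
  I5: { [E → . S], [E → . d + E], [E → . d d +], [E → d . + E], [E → d . d +], [S → . d E C], [S → d . E C] }  — shift
  I6: { [E → . S], [E → . d + E], [E → . d d +], [E → d + . E], [S → . d E C] }  — shift
  I7: { [E → . S], [E → . d + E], [E → . d d +], [E → d . + E], [E → d . d +], [E → d d . +], [S → . d E C], [S → d . E C] }  — shift
  I8: { [E → . S], [E → . d + E], [E → . d d +], [E → d + . E], [E → d d + .], [S → . d E C] }  — shift, reduce
  I9: { [E → d + E .] }  — reduce
  I10: { [C → + .] }  — reduce
  I11: { [S → d E C .] }  — reduce
  I12: { [C → E . E], [E → . S], [E → . d + E], [E → . d d +], [S → . d E C] }  — shift
  I13: { [C → d . S], [E → . S], [E → . d + E], [E → . d d +], [E → d . + E], [E → d . d +], [S → . d E C], [S → d . E C] }  — shift
  I14: { [C → d S .], [E → S .] }  — 2 reduces
  I15: { [C → E E .] }  — reduce

I14 contains complete items [C → d S .], [E → S .] — reduce-reduce conflict.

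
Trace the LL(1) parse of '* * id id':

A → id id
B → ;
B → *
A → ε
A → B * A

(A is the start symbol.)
LL(1) parsing maintains a stack (initially the start symbol over $) and the input. At each step: if the stack top is a terminal, match it against the current input token; if it is a non-terminal N, replace it with the RHS of M[N, lookahead] (the unique production whose predict set contains the lookahead).

Stack is shown with the top on the left.

Stack    Input        Action
----------------------------
A $      * * id id $  output A → B * A
B * A $  * * id id $  output B → *
* * A $  * * id id $  match '*'
* A $    * id id $    match '*'
A $      id id $      output A → id id
id id $  id id $      match 'id'
id $     id $         match 'id'
$        $            accept

The string is accepted.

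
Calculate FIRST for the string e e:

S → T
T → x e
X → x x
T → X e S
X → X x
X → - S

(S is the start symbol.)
{ 'e' }

To compute FIRST(e e), process the symbols left to right:
Symbol e is a terminal. Add 'e' and stop.
FIRST(e e) = { 'e' }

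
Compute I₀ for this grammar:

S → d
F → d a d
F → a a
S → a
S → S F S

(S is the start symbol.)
{ [S → . S F S], [S → . a], [S → . d], [S' → . S] }

First, augment the grammar with S' → S
I₀ = CLOSURE({ [S' → . S] }):
  [S' → . S] has the dot before S: add [S → . d], [S → . a], [S → . S F S]
No further items can be added.

I₀ = { [S → . S F S], [S → . a], [S → . d], [S' → . S] }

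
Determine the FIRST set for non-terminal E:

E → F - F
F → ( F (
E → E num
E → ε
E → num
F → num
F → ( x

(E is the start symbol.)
{ '(', 'num', ε }

To compute FIRST(E), examine every production with E on the left-hand side, reading each right-hand side left to right until a non-nullable symbol is reached.

FIRST sets of the other non-terminals involved (by the same procedure, iterated to a fixed point):
  FIRST(F) = { '(', 'num' }

From E → F - F:
  - F is a non-terminal: add FIRST(F) \ {ε} = { '(', 'num' }
    F is not nullable, so stop
From E → E num:
  - E is the symbol being defined: contributes nothing new
    E is nullable, so continue to the next symbol
  - num is a terminal: add 'num' and stop
From E → ε:
  - ε-production, so ε ∈ FIRST(E)
From E → num:
  - num is a terminal: add 'num' and stop

Collecting: FIRST(E) = { '(', 'num', ε }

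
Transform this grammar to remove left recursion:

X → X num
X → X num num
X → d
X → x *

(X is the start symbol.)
X → d X'
X → x * X'
X' → num X'
X' → num num X'
X' → ε

X is directly left-recursive. The standard transformation for
  A → A α₁ | ... | A α_m | β₁ | ... | β_n
is
  A  → β₁ A' | ... | β_n A'
  A' → α₁ A' | ... | α_m A' | ε

X → d becomes X → d X'
X → x * becomes X → x * X'
X → X num becomes X' → num X'
X → X num num becomes X' → num num X'
Add X' → ε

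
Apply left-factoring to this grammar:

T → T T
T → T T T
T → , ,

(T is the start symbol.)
Left-factoring transforms A → αβ₁ | αβ₂ into A → αA' and A' → β₁ | β₂
(α is the longest common prefix among the alternatives). Repeat until
no nonterminal has two alternatives with a common prefix.

Round 1: T has alternatives sharing prefix 'T T'. Introduce T': T → T T T'
  Add: T' → ε
  Add: T' → T

No remaining common prefixes — done.

Resulting grammar:
T → T T T'
T' → ε
T' → T
T → , ,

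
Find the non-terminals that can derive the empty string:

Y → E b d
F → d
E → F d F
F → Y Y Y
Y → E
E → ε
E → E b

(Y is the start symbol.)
A non-terminal is nullable if it can derive ε (the empty string): either it has an ε-production, or it has a production whose right-hand side consists entirely of nullable non-terminals.

ε-productions: E → ε
So E is immediately nullable.
Y → E: every symbol on the right is nullable, so Y is nullable too.
F → Y Y Y: every symbol on the right is nullable, so F is nullable too.
Every non-terminal is now nullable.
Nullable = { 'E', 'F', 'Y' }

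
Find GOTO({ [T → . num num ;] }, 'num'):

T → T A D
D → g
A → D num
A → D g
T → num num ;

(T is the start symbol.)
{ [T → num . num ;] }

GOTO(I, 'num') = CLOSURE({ [A → αX.β] : [A → α.Xβ] ∈ I, X = 'num' })

Items with dot before 'num', with the dot advanced:
  [T → . num num ;] → [T → num . num ;]
Closure adds nothing (no advanced item has the dot before a non-terminal).

GOTO = { [T → num . num ;] }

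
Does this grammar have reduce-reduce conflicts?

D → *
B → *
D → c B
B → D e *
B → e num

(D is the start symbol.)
Yes — I4: [B → * .] vs [D → * .]

A reduce-reduce conflict occurs when an LR(0) state has two complete items [A → α .] and [B → β .] — both call for a reduction, and with no lookahead the parser cannot choose between them.

Augment with D' → D and build the canonical LR(0) collection (I0 = CLOSURE({[D' → . D]}), then GOTO on every symbol after a dot until no new states appear). It has 11 states:
  I0: { [D → . *], [D → . c B], [D' → . D] }  — shift
  I1: { [D → * .] }  — reduce
  I2: { [D' → D .] }  — accept
  I3: { [B → . *], [B → . D e *], [B → . e num], [D → . *], [D → . c B], [D → c . B] }  — shift
  I4: { [B → * .], [D → * .] }  — 2 reduces
  I5: { [D → c B .] }  — reduce
  I6: { [B → D . e *] }  — shift
  I7: { [B → e . num] }  — shift
  I8: { [B → e num .] }  — reduce
  I9: { [B → D e . *] }  — shift
  I10: { [B → D e * .] }  — reduce

I4 contains complete items [B → * .], [D → * .] — reduce-reduce conflict.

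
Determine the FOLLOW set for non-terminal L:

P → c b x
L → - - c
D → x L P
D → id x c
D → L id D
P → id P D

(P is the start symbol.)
{ 'c', 'id' }

In D → x L P: L is followed by P, add FIRST(P) \ {ε} = { 'c', 'id' }
In D → L id D: L is followed by id D, add FIRST(id D) \ {ε} = { 'id' }

Taking the union: FOLLOW(L) = { 'c', 'id' }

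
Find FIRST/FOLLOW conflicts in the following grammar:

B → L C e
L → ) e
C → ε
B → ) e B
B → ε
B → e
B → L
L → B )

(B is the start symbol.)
Yes. B → L C e with FOLLOW(B) on { ')' }; B → ')' e B with FOLLOW(B) on { ')' }; B → L with FOLLOW(B) on { ')' }

A FIRST/FOLLOW conflict occurs when a non-terminal N has a nullable alternative N → β (β ⇒* ε) and another alternative N → α with FIRST(α) ∩ FOLLOW(N) ≠ ∅: on such a lookahead the parser cannot decide between expanding α and letting N vanish via β.

Nullable non-terminals: B, C.
FIRST sets used below: FIRST(L) = { ')', 'e' }

B: nullable alternative(s) B → ε; FOLLOW(B) = { $, ')' }
  B → L C e: FIRST \ {ε} = { ')', 'e' } — overlaps FOLLOW(B) on { ')' }: CONFLICT
  B → ) e B: FIRST \ {ε} = { ')' } — overlaps FOLLOW(B) on { ')' }: CONFLICT
  B → ε: FIRST \ {ε} = { } — this is the only nullable alternative, skip
  B → e: FIRST \ {ε} = { 'e' } — disjoint from FOLLOW(B)
  B → L: FIRST \ {ε} = { ')', 'e' } — overlaps FOLLOW(B) on { ')' }: CONFLICT
C has a nullable alternative but only one production, so nothing to check.

L has no nullable alternative, so no FIRST/FOLLOW check is needed there.

So the grammar has 3 FIRST/FOLLOW conflicts (marked CONFLICT above).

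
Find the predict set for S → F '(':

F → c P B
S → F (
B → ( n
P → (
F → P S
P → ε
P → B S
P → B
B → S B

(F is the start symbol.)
{ '(', 'c' }

PREDICT(S → F '(') = (FIRST(RHS) \ {ε}) ∪ (FOLLOW(S) if ε ∈ FIRST(RHS), i.e. RHS ⇒* ε)
FIRST(F) = { '(', 'c' }
FIRST(F '(') = { '(', 'c' }
ε ∉ FIRST(F '('), so FOLLOW(S) is not added.
PREDICT(S → F '(') = { '(', 'c' }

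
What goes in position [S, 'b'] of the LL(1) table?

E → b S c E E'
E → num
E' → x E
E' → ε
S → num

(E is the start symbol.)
To find M[S, 'b'], we find productions for S where 'b' is in the predict set (PREDICT(N → α) = (FIRST(α) \ {ε}) ∪ (FOLLOW(N) if α ⇒* ε)).

S → num: PREDICT = { 'num' }

M[S, 'b'] is empty (no production applies)

Answer: Empty (error entry)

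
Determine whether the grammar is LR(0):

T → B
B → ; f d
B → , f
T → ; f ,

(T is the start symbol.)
Yes, the grammar is LR(0)

A grammar is LR(0) if no state in the canonical LR(0) collection has:
  - both a shift item (dot before a terminal) and a complete item (shift-reduce conflict), or
  - two or more complete items (reduce-reduce conflict; the accept item [T' → T .] counts as a complete item here).

Augment with T' → T and build the canonical LR(0) collection (I0 = CLOSURE({[T' → . T]}), then GOTO on every symbol after a dot until no new states appear). It has 9 states:
  I0: { [B → . , f], [B → . ; f d], [T → . ; f ,], [T → . B], [T' → . T] }  — shift
  I1: { [B → , . f] }  — shift
  I2: { [B → ; . f d], [T → ; . f ,] }  — shift
  I3: { [T → B .] }  — reduce
  I4: { [T' → T .] }  — accept
  I5: { [B → ; f . d], [T → ; f . ,] }  — shift
  I6: { [T → ; f , .] }  — reduce
  I7: { [B → ; f d .] }  — reduce
  I8: { [B → , f .] }  — reduce

Every state is either a pure shift/goto state or contains exactly one complete item and nothing to shift — no conflicts. The grammar is LR(0).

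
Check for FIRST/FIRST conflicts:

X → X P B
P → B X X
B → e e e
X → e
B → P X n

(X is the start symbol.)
FIRST sets of the non-terminals at (or reachable through a nullable prefix from) the front of some alternative:
  FIRST(X) = { 'e' }
  FIRST(P) = { 'e' }

Productions for X:
  X → X P B: FIRST = { 'e' }
  X → e: FIRST = { 'e' }
Productions for B:
  B → e e e: FIRST = { 'e' }
  B → P X n: FIRST = { 'e' }
P has only one production, so no FIRST/FIRST conflict is possible there.

Conflict for X: X → X P B and X → e
  Overlap: { 'e' }
Conflict for B: B → e e e and B → P X n
  Overlap: { 'e' }

Answer: Yes. X → X P B / X → e on { 'e' }; B → e e e / B → P X n on { 'e' }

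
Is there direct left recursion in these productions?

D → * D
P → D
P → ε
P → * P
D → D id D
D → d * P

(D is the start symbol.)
D → * D: starts with '*'
P → D: starts with D
P → ε: starts with ε
P → * P: starts with '*'
D → D id D: LEFT RECURSIVE (starts with D)
D → d * P: starts with d

The grammar has direct left recursion on: D.

Answer: Yes, D is left-recursive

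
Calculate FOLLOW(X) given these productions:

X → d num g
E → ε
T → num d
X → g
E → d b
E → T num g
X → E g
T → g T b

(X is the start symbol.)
To compute FOLLOW(X), find every occurrence of X on a right-hand side N → α X β: add FIRST(β) \ {ε}, and if β is empty or nullable also add FOLLOW(N). Iterate to a fixed point.

X is the start symbol, so $ ∈ FOLLOW(X).
X does not occur on any right-hand side.

Taking the union: FOLLOW(X) = { $ }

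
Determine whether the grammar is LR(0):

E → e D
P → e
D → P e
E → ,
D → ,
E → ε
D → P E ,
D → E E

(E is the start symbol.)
No. Shift-reduce conflict between [E → .] and [E → . ,]

A grammar is LR(0) if no state in the canonical LR(0) collection has:
  - both a shift item (dot before a terminal) and a complete item (shift-reduce conflict), or
  - two or more complete items (reduce-reduce conflict; the accept item [E' → E .] counts as a complete item here).

Augment with E' → E and build the canonical LR(0) collection (I0 = CLOSURE({[E' → . E]}), then GOTO on every symbol after a dot until no new states appear). It has 13 states:
  I0: { [E → . ,], [E → . e D], [E → .], [E' → . E] }  — shift, reduce
  I1: { [E → , .] }  — reduce
  I2: { [E' → E .] }  — accept
  I3: { [D → . ,], [D → . E E], [D → . P E ,], [D → . P e], [E → . ,], [E → . e D], [E → .], [E → e . D], [P → . e] }  — shift, reduce
  I4: { [D → , .], [E → , .] }  — 2 reduces
  I5: { [E → e D .] }  — reduce
  I6: { [D → E . E], [E → . ,], [E → . e D], [E → .] }  — shift, reduce
  I7: { [D → P . E ,], [D → P . e], [E → . ,], [E → . e D], [E → .] }  — shift, reduce
  I8: { [D → . ,], [D → . E E], [D → . P E ,], [D → . P e], [E → . ,], [E → . e D], [E → .], [E → e . D], [P → . e], [P → e .] }  — shift, 2 reduces
  I9: { [D → P E . ,] }  — shift
  I10: { [D → . ,], [D → . E E], [D → . P E ,], [D → . P e], [D → P e .], [E → . ,], [E → . e D], [E → .], [E → e . D], [P → . e] }  — shift, 2 reduces
  I11: { [D → P E , .] }  — reduce
  I12: { [D → E E .] }  — reduce

Conflict in state I0:
  Shift-reduce conflict between [E → .] and [E → . ,]
So the grammar is NOT LR(0).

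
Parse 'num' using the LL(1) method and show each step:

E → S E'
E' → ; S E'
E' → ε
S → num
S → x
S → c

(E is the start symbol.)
LL(1) parsing maintains a stack (initially the start symbol over $) and the input. At each step: if the stack top is a terminal, match it against the current input token; if it is a non-terminal N, replace it with the RHS of M[N, lookahead] (the unique production whose predict set contains the lookahead).

Stack is shown with the top on the left.

Stack     Input  Action
-----------------------
E $       num $  output E → S E'
S E' $    num $  output S → num
num E' $  num $  match 'num'
E' $      $      output E' → ε
$         $      accept

The string is accepted.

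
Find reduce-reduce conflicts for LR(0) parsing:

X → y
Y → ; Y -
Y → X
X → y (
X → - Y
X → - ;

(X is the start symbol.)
No reduce-reduce conflicts

Augment with X' → X and build the canonical LR(0) collection (I0 = CLOSURE({[X' → . X]}), then GOTO on every symbol after a dot until no new states appear). It has 11 states:
  I0: { [X → . - ;], [X → . - Y], [X → . y (], [X → . y], [X' → . X] }  — shift
  I1: { [X → - . ;], [X → - . Y], [X → . - ;], [X → . - Y], [X → . y (], [X → . y], [Y → . ; Y -], [Y → . X] }  — shift
  I2: { [X' → X .] }  — accept
  I3: { [X → y . (], [X → y .] }  — shift, reduce
  I4: { [X → y ( .] }  — reduce
  I5: { [X → - ; .], [X → . - ;], [X → . - Y], [X → . y (], [X → . y], [Y → . ; Y -], [Y → . X], [Y → ; . Y -] }  — shift, reduce
  I6: { [Y → X .] }  — reduce
  I7: { [X → - Y .] }  — reduce
  I8: { [X → . - ;], [X → . - Y], [X → . y (], [X → . y], [Y → . ; Y -], [Y → . X], [Y → ; . Y -] }  — shift
  I9: { [Y → ; Y . -] }  — shift
  I10: { [Y → ; Y - .] }  — reduce

No state contains more than one complete item.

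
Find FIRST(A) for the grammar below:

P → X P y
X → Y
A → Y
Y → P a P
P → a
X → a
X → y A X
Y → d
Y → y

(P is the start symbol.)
{ 'a', 'd', 'y' }

To compute FIRST(A), examine every production with A on the left-hand side, reading each right-hand side left to right until a non-nullable symbol is reached.

FIRST sets of the other non-terminals involved (by the same procedure, iterated to a fixed point):
  FIRST(Y) = { 'a', 'd', 'y' }

From A → Y:
  - Y is a non-terminal: add FIRST(Y) \ {ε} = { 'a', 'd', 'y' }
    Y is not nullable, so stop

Collecting: FIRST(A) = { 'a', 'd', 'y' }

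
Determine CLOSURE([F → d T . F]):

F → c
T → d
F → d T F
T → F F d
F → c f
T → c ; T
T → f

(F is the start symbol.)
{ [F → . c f], [F → . c], [F → . d T F], [F → d T . F] }

Start with: [F → d T . F]
  [F → d T . F] has the dot before F: add [F → . c], [F → . d T F], [F → . c f]
No further items can be added.

CLOSURE = { [F → . c f], [F → . c], [F → . d T F], [F → d T . F] }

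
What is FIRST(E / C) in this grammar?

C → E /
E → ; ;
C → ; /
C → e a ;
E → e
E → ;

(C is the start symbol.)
FIRST sets of the non-terminals involved (from the grammar, by fixed-point iteration):
  FIRST(E) = { ';', 'e' }

To compute FIRST(E / C), process the symbols left to right:
Symbol E is a non-terminal. Add FIRST(E) \ {ε} = { ';', 'e' }
E is not nullable (ε ∉ FIRST(E)), so stop here.
FIRST(E / C) = { ';', 'e' }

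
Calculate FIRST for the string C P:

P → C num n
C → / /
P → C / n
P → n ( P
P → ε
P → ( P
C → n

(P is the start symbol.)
{ '/', 'n' }

FIRST sets of the non-terminals involved (from the grammar, by fixed-point iteration):
  FIRST(C) = { '/', 'n' }

To compute FIRST(C P), process the symbols left to right:
Symbol C is a non-terminal. Add FIRST(C) \ {ε} = { '/', 'n' }
C is not nullable (ε ∉ FIRST(C)), so stop here.
FIRST(C P) = { '/', 'n' }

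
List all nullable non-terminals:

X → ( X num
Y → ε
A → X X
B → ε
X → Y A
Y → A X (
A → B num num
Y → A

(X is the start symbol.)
{ 'B', 'Y' }

ε-productions: Y → ε, B → ε
So Y, B are immediately nullable.
No further non-terminal can be added: every production for the remaining non-terminals contains a terminal or a non-nullable non-terminal.
Nullable = { 'B', 'Y' }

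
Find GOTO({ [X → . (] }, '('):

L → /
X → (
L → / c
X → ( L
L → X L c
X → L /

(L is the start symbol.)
{ [X → ( .] }

GOTO(I, '(') = CLOSURE({ [A → αX.β] : [A → α.Xβ] ∈ I, X = '(' })

Items with dot before '(', with the dot advanced:
  [X → . (] → [X → ( .]
Closure adds nothing (no advanced item has the dot before a non-terminal).

GOTO = { [X → ( .] }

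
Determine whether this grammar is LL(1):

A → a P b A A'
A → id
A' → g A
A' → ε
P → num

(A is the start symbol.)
A grammar is LL(1) if for each non-terminal N with multiple productions, the predict sets of those productions are pairwise disjoint, where PREDICT(N → α) = (FIRST(α) \ {ε}) ∪ (FOLLOW(N) if α ⇒* ε).

Relevant sets:
  FOLLOW(A') = { $, 'g' }

For A:
  PREDICT(A → a P b A A') = { 'a' }
  PREDICT(A → id) = { 'id' }
For A':
  PREDICT(A' → g A) = { 'g' }
  PREDICT(A' → ε) = { $, 'g' }
P has a single production, so nothing to check there.

Conflict found: Predict set conflict for A': { 'g' }
The grammar is NOT LL(1).

Answer: No. Predict set conflict for A': { 'g' }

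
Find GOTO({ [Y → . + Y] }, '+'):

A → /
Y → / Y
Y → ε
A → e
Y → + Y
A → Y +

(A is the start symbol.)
{ [Y → + . Y], [Y → . + Y], [Y → . / Y], [Y → .] }

GOTO(I, '+') = CLOSURE({ [A → αX.β] : [A → α.Xβ] ∈ I, X = '+' })

Items with dot before '+', with the dot advanced:
  [Y → . + Y] → [Y → + . Y]
Closure of the advanced items:
  [Y → + . Y] has the dot before Y: add [Y → . / Y], [Y → .], [Y → . + Y]

GOTO = { [Y → + . Y], [Y → . + Y], [Y → . / Y], [Y → .] }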